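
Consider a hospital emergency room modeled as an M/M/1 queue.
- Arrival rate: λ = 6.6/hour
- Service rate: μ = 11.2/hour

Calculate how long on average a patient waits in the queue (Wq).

First, compute utilization: ρ = λ/μ = 6.6/11.2 = 0.5893
For M/M/1: Wq = λ/(μ(μ-λ))
Wq = 6.6/(11.2 × (11.2-6.6))
Wq = 6.6/(11.2 × 4.60)
Wq = 0.1281 hours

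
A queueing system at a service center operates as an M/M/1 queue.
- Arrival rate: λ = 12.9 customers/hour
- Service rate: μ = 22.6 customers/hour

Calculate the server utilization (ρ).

Server utilization: ρ = λ/μ
ρ = 12.9/22.6 = 0.5708
The server is busy 57.08% of the time.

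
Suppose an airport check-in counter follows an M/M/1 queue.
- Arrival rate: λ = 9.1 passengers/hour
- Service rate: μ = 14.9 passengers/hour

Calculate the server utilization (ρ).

Server utilization: ρ = λ/μ
ρ = 9.1/14.9 = 0.6107
The server is busy 61.07% of the time.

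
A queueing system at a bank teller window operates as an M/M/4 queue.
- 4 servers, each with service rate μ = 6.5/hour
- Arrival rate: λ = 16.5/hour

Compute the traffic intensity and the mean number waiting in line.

Traffic intensity: ρ = λ/(cμ) = 16.5/(4×6.5) = 0.6346
Since ρ = 0.6346 < 1, system is stable.
Offered load a = λ/μ = cρ = 16.5/6.5 = 2.5385
P₀ = [ Σₙ₌₀^3 aⁿ/n! + a^4/(4!(1-ρ)) ]⁻¹
Σ = a^0/0! + a^1/1! + a^2/2! + a^3/3! = 1.0000 + 2.5385 + 3.2219 + 2.7262 = 9.4866
a^4/(4!(1-ρ)) = 41.5224/(24 × 0.365385) = 4.7350
P₀ = 1/(9.4866 + 4.7350) = 0.07032
Lq = P₀·a^4·ρ / (4!(1-ρ)²) = 0.07032 × 41.5224 × 0.6346 / (24 × 0.1335) = 0.5783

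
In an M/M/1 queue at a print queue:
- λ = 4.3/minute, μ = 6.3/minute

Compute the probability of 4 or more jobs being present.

ρ = λ/μ = 4.3/6.3 = 0.6825
P(N ≥ n) = ρⁿ
P(N ≥ 4) = 0.6825^4
P(N ≥ 4) = 0.2170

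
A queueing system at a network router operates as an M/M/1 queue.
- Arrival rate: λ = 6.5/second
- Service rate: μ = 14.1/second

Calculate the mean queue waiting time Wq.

First, compute utilization: ρ = λ/μ = 6.5/14.1 = 0.4610
For M/M/1: Wq = λ/(μ(μ-λ))
Wq = 6.5/(14.1 × (14.1-6.5))
Wq = 6.5/(14.1 × 7.60)
Wq = 0.06066 seconds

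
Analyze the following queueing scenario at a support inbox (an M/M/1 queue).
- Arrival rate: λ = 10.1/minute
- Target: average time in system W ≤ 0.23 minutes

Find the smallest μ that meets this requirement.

For M/M/1: W = 1/(μ-λ)
Need W ≤ 0.23, so 1/(μ-λ) ≤ 0.23
μ - λ ≥ 1/0.23 = 4.3478
μ ≥ 10.1 + 4.3478 = 14.4478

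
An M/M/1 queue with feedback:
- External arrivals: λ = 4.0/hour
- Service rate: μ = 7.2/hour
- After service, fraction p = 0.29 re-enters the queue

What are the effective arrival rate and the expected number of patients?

Effective arrival rate: λ_eff = λ/(1-p) = 4.0/(1-0.29) = 4.0/0.71 = 5.6338
ρ = λ_eff/μ = 5.6338/7.2 = 0.78247
L = ρ/(1-ρ) = 0.78247/(1-0.78247) = 3.5971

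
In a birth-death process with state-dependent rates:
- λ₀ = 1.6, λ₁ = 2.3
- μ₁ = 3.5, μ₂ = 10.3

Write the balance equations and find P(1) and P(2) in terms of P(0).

Balance equations:
State 0: λ₀P₀ = μ₁P₁ → P₁ = (λ₀/μ₁)P₀ = (1.6/3.5)P₀ = 0.4571P₀
State 1: P₂ = (λ₀λ₁)/(μ₁μ₂)P₀ = (1.6×2.3)/(3.5×10.3)P₀ = 0.1021P₀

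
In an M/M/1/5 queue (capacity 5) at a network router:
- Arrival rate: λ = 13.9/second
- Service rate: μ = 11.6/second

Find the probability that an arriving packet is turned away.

ρ = λ/μ = 13.9/11.6 = 1.19828
P₀ = (1-ρ)/(1-ρ^(K+1)) = (1-1.19828)/(1-1.19828^6) = -0.19828/-1.9604 = 0.1011
P_K = P₀×ρ^K = 0.10114 × 1.19828^5 = 0.10114 × 2.4705 = 0.2499
Blocking probability = 24.99%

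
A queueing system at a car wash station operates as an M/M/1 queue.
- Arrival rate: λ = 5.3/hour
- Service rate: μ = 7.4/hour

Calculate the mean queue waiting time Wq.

First, compute utilization: ρ = λ/μ = 5.3/7.4 = 0.7162
For M/M/1: Wq = λ/(μ(μ-λ))
Wq = 5.3/(7.4 × (7.4-5.3))
Wq = 5.3/(7.4 × 2.10)
Wq = 0.3411 hours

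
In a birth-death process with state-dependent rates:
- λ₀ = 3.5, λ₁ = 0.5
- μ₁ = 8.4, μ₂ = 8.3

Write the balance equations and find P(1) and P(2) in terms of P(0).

Balance equations:
State 0: λ₀P₀ = μ₁P₁ → P₁ = (λ₀/μ₁)P₀ = (3.5/8.4)P₀ = 0.4167P₀
State 1: P₂ = (λ₀λ₁)/(μ₁μ₂)P₀ = (3.5×0.5)/(8.4×8.3)P₀ = 0.02510P₀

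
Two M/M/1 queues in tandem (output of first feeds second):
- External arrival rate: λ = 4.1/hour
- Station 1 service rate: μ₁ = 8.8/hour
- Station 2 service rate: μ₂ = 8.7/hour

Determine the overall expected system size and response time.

By Jackson's theorem, each station behaves as independent M/M/1.
Station 1: ρ₁ = 4.1/8.8 = 0.4659, L₁ = ρ₁/(1-ρ₁) = λ/(μ₁-λ) = 4.1/4.70 = 0.87234
Station 2: ρ₂ = 4.1/8.7 = 0.4713, L₂ = ρ₂/(1-ρ₂) = λ/(μ₂-λ) = 4.1/4.60 = 0.89130
Total: L = L₁ + L₂ = 0.87234 + 0.89130 = 1.76364
W = L/λ = 1.76364/4.1 = 0.4302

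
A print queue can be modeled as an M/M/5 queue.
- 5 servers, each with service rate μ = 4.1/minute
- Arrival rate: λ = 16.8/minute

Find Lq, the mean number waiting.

Traffic intensity: ρ = λ/(cμ) = 16.8/(5×4.1) = 0.8195
Since ρ = 0.8195 < 1, system is stable.
Offered load a = λ/μ = cρ = 16.8/4.1 = 4.0976
P₀ = [ Σₙ₌₀^4 aⁿ/n! + a^5/(5!(1-ρ)) ]⁻¹
Σ = a^0/0! + a^1/1! + a^2/2! + a^3/3! + a^4/4! = 1.0000 + 4.0976 + 8.3950 + 11.4663 + 11.7460 = 36.7049
a^5/(5!(1-ρ)) = 1155.1201/(120 × 0.180488) = 53.3332
P₀ = 1/(36.7049 + 53.3332) = 0.01111
Lq = P₀·a^5·ρ / (5!(1-ρ)²) = 0.0111064 × 1155.1201 × 0.819512 / (120 × 0.0325758) = 2.6895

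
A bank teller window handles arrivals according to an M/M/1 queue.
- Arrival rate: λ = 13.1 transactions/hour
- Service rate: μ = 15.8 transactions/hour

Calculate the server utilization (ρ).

Server utilization: ρ = λ/μ
ρ = 13.1/15.8 = 0.8291
The server is busy 82.91% of the time.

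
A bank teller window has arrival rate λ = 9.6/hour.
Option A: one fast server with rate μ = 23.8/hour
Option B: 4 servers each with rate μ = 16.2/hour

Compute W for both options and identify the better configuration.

Option A: single server μ = 23.8 (M/M/1)
  ρ_A = 9.6/23.8 = 0.4034
  W_A = 1/(μ-λ) = 1/(23.8-9.6) = 1/14.20 = 0.07042

Option B: 4 servers μ = 16.2 (M/M/4)
  ρ_B = λ/(cμ) = 9.6/(4×16.2) = 0.1481
  Offered load a = λ/μ = cρ = 9.6/16.2 = 0.5926
  P₀ = [ Σₙ₌₀^3 aⁿ/n! + a^4/(4!(1-ρ)) ]⁻¹
  Σ = a^0/0! + a^1/1! + a^2/2! + a^3/3! = 1.0000 + 0.5926 + 0.1756 + 0.03468 = 1.8029
  a^4/(4!(1-ρ)) = 0.12332/(24 × 0.85185) = 0.006032
  P₀ = 1/(1.8029 + 0.006032) = 0.5528
  Lq = P₀·a^4·ρ / (4!(1-ρ)²) = 0.55283 × 0.12332 × 0.14815 / (24 × 0.72565) = 0.0005799
  Wq_B = Lq/λ = 0.0005799/9.6 = 0.00006041
  W_B = Wq_B + 1/μ = 0.00006041 + 0.06173 = 0.06179

Since W_B = 0.06179 < W_A = 0.07042, Option B (multiple servers) has the shorter time in system.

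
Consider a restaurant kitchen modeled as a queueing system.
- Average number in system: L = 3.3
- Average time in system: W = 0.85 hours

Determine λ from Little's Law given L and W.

Little's Law: L = λW, so λ = L/W
λ = 3.3/0.85 = 3.8824 orders/hour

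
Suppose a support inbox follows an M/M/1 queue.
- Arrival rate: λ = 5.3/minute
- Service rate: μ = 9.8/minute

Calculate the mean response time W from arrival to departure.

First, compute utilization: ρ = λ/μ = 5.3/9.8 = 0.5408
For M/M/1: W = 1/(μ-λ)
W = 1/(9.8-5.3) = 1/4.50
W = 0.2222 minutes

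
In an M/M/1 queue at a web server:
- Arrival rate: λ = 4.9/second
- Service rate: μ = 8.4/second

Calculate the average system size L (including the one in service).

ρ = λ/μ = 4.9/8.4 = 0.5833
For M/M/1: L = λ/(μ-λ)
L = 4.9/(8.4-4.9) = 4.9/3.50
L = 1.4000 requests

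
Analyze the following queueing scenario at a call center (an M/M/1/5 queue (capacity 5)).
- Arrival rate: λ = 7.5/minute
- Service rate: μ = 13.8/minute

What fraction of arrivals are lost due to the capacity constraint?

ρ = λ/μ = 7.5/13.8 = 0.5435
P₀ = (1-ρ)/(1-ρ^(K+1)) = (1-0.5435)/(1-0.5435^6) = 0.4565/0.9742 = 0.4686
P_K = P₀×ρ^K = 0.4686 × 0.5435^5 = 0.4686 × 0.04742 = 0.02222
Blocking probability = 2.22%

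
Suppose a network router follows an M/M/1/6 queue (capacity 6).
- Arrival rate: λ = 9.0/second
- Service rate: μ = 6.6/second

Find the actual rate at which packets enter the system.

ρ = λ/μ = 9.0/6.6 = 1.36364
P₀ = (1-ρ)/(1-ρ^(K+1)) = (1-1.36364)/(1-1.36364^7) = -0.3636/-7.7680 = 0.04681
P_K = P₀×ρ^K = 0.04681 × 1.36364^6 = 0.04681 × 6.4298 = 0.3010
λ_eff = λ(1-P_K) = 9.0 × (1 - 0.3010) = 9.0 × 0.6990 = 6.2910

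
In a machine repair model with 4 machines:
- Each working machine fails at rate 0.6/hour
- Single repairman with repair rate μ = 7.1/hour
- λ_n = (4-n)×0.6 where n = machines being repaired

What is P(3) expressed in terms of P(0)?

P(3)/P(0) = ∏_{i=0}^{3-1} λ_i/μ_{i+1}
= (4-0)×0.6/7.1 × (4-1)×0.6/7.1 × (4-2)×0.6/7.1
= 0.01448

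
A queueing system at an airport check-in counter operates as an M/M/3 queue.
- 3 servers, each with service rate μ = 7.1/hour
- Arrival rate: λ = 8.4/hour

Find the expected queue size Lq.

Traffic intensity: ρ = λ/(cμ) = 8.4/(3×7.1) = 0.3944
Since ρ = 0.3944 < 1, system is stable.
Offered load a = λ/μ = cρ = 8.4/7.1 = 1.1831
P₀ = [ Σₙ₌₀^2 aⁿ/n! + a^3/(3!(1-ρ)) ]⁻¹
Σ = a^0/0! + a^1/1! + a^2/2! = 1.0000 + 1.1831 + 0.6999 = 2.8830
a^3/(3!(1-ρ)) = 1.6560/(6 × 0.6056) = 0.4557
P₀ = 1/(2.8830 + 0.4557) = 0.2995
Lq = P₀·a^3·ρ / (3!(1-ρ)²) = 0.2995 × 1.6560 × 0.3944 / (6 × 0.3668) = 0.08888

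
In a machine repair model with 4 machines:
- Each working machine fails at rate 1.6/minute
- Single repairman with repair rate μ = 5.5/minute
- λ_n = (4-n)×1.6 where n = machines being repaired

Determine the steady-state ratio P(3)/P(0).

P(3)/P(0) = ∏_{i=0}^{3-1} λ_i/μ_{i+1}
= (4-0)×1.6/5.5 × (4-1)×1.6/5.5 × (4-2)×1.6/5.5
= 0.5909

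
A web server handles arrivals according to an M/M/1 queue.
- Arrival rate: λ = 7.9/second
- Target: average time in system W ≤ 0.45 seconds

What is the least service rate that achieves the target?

For M/M/1: W = 1/(μ-λ)
Need W ≤ 0.45, so 1/(μ-λ) ≤ 0.45
μ - λ ≥ 1/0.45 = 2.2222
μ ≥ 7.9 + 2.2222 = 10.1222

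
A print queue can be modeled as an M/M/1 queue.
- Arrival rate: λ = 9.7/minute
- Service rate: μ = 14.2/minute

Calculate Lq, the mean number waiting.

ρ = λ/μ = 9.7/14.2 = 0.6831
For M/M/1: Lq = λ²/(μ(μ-λ))
Lq = 94.09/(14.2 × 4.50)
Lq = 1.4725 jobs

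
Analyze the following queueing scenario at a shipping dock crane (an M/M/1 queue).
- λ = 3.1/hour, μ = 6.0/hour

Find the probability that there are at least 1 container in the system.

ρ = λ/μ = 3.1/6.0 = 0.5167
P(N ≥ n) = ρⁿ
P(N ≥ 1) = 0.5167^1
P(N ≥ 1) = 0.5167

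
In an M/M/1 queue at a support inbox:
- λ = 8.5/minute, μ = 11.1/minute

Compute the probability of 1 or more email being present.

ρ = λ/μ = 8.5/11.1 = 0.7658
P(N ≥ n) = ρⁿ
P(N ≥ 1) = 0.7658^1
P(N ≥ 1) = 0.7658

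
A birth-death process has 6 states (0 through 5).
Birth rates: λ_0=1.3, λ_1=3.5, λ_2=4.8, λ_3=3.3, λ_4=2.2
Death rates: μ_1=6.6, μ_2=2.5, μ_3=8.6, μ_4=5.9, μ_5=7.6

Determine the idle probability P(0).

Ratios P(n)/P(0) = (λ₀···λₙ₋₁)/(μ₁···μₙ):
P(1)/P(0) = (1.3)/(6.6) = 0.19697
P(2)/P(0) = (1.3×3.5)/(6.6×2.5) = 0.27576
P(3)/P(0) = (1.3×3.5×4.8)/(6.6×2.5×8.6) = 0.15391
P(4)/P(0) = (1.3×3.5×4.8×3.3)/(6.6×2.5×8.6×5.9) = 0.086086
P(5)/P(0) = (1.3×3.5×4.8×3.3×2.2)/(6.6×2.5×8.6×5.9×7.6) = 0.024920

Normalization: ∑ P(n) = 1
P(0) × (1.0000 + 0.19697 + 0.27576 + 0.15391 + 0.086086 + 0.024920) = 1
P(0) × 1.7376 = 1
P(0) = 1/1.7376 = 0.5755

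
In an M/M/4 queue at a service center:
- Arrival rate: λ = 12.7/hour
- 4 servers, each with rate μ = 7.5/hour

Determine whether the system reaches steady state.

Stability requires ρ = λ/(cμ) < 1
ρ = 12.7/(4 × 7.5) = 12.7/30.00 = 0.4233
Since 0.4233 < 1, the system is STABLE.
The servers are busy 42.33% of the time.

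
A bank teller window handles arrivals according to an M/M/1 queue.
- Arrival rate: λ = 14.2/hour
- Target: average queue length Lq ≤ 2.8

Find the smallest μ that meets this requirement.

For M/M/1: Lq = λ²/(μ(μ-λ))
Need Lq ≤ 2.8, i.e. μ(μ-λ) ≥ λ²/2.8
μ² - 14.2μ - 201.64/2.8 ≥ 0  →  μ² - 14.2μ - 72.014286 ≥ 0
Quadratic formula (positive root): μ = [λ + √(λ² + 4×72.014286)]/2
Discriminant: 201.64 + 4×72.014286 = 489.69714, √489.69714 = 22.129102
μ ≥ (14.2 + 22.129102)/2 = 18.1646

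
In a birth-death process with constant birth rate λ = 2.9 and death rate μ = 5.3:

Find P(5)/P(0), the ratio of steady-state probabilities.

For constant rates: P(n)/P(0) = (λ/μ)^n
P(5)/P(0) = (2.9/5.3)^5 = 0.54717^5 = 0.04905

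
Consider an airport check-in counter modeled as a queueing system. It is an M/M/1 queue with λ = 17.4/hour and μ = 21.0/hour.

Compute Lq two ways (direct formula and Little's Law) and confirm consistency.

Method 1 (direct): Lq = λ²/(μ(μ-λ)) = 302.76/(21.0 × 3.60) = 4.0048

Method 2 (Little's Law):
W = 1/(μ-λ) = 1/3.60 = 0.27778
Wq = W - 1/μ = 0.27778 - 0.047619 = 0.23016
Lq = λWq = 17.4 × 0.23016 = 4.0048 ✔ (matches Method 1)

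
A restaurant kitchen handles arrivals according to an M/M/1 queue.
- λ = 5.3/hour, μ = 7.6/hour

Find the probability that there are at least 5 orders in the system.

ρ = λ/μ = 5.3/7.6 = 0.69737
P(N ≥ n) = ρⁿ
P(N ≥ 5) = 0.69737^5
P(N ≥ 5) = 0.1649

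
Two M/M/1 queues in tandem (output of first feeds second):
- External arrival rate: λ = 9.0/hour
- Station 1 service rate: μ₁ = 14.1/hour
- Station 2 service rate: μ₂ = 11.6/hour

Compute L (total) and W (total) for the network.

By Jackson's theorem, each station behaves as independent M/M/1.
Station 1: ρ₁ = 9.0/14.1 = 0.6383, L₁ = ρ₁/(1-ρ₁) = λ/(μ₁-λ) = 9.0/5.10 = 1.7647
Station 2: ρ₂ = 9.0/11.6 = 0.7759, L₂ = ρ₂/(1-ρ₂) = λ/(μ₂-λ) = 9.0/2.60 = 3.4615
Total: L = L₁ + L₂ = 1.7647 + 3.4615 = 5.2262
W = L/λ = 5.2262/9.0 = 0.5807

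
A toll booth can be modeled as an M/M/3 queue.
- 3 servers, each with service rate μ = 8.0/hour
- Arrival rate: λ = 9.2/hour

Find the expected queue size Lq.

Traffic intensity: ρ = λ/(cμ) = 9.2/(3×8.0) = 0.3833
Since ρ = 0.3833 < 1, system is stable.
Offered load a = λ/μ = cρ = 9.2/8.0 = 1.1500
P₀ = [ Σₙ₌₀^2 aⁿ/n! + a^3/(3!(1-ρ)) ]⁻¹
Σ = a^0/0! + a^1/1! + a^2/2! = 1.0000 + 1.1500 + 0.6612 = 2.8112
a^3/(3!(1-ρ)) = 1.5209/(6 × 0.6167) = 0.4110
P₀ = 1/(2.8112 + 0.4110) = 0.3103
Lq = P₀·a^3·ρ / (3!(1-ρ)²) = 0.31034 × 1.5209 × 0.38333 / (6 × 0.38028) = 0.07930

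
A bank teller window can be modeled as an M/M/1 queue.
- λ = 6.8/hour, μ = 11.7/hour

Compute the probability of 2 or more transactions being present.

ρ = λ/μ = 6.8/11.7 = 0.5812
P(N ≥ n) = ρⁿ
P(N ≥ 2) = 0.5812^2
P(N ≥ 2) = 0.3378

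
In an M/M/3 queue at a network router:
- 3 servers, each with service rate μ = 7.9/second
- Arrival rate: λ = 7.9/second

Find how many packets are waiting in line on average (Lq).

Traffic intensity: ρ = λ/(cμ) = 7.9/(3×7.9) = 0.3333
Since ρ = 0.3333 < 1, system is stable.
Offered load a = λ/μ = cρ = 7.9/7.9 = 1.0000
P₀ = [ Σₙ₌₀^2 aⁿ/n! + a^3/(3!(1-ρ)) ]⁻¹
Σ = a^0/0! + a^1/1! + a^2/2! = 1.0000 + 1.0000 + 0.5000 = 2.5000
a^3/(3!(1-ρ)) = 1.0000/(6 × 0.6667) = 0.2500
P₀ = 1/(2.5000 + 0.2500) = 0.3636
Lq = P₀·a^3·ρ / (3!(1-ρ)²) = 0.3636 × 1.0000 × 0.3333 / (6 × 0.4444) = 0.04545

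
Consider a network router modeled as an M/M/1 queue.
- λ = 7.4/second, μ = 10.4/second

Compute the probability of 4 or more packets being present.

ρ = λ/μ = 7.4/10.4 = 0.7115
P(N ≥ n) = ρⁿ
P(N ≥ 4) = 0.7115^4
P(N ≥ 4) = 0.2563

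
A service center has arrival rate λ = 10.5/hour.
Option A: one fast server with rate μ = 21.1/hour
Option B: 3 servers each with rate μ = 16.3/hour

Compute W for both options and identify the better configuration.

Option A: single server μ = 21.1 (M/M/1)
  ρ_A = 10.5/21.1 = 0.4976
  W_A = 1/(μ-λ) = 1/(21.1-10.5) = 1/10.60 = 0.09434

Option B: 3 servers μ = 16.3 (M/M/3)
  ρ_B = λ/(cμ) = 10.5/(3×16.3) = 0.2147
  Offered load a = λ/μ = cρ = 10.5/16.3 = 0.6442
  P₀ = [ Σₙ₌₀^2 aⁿ/n! + a^3/(3!(1-ρ)) ]⁻¹
  Σ = a^0/0! + a^1/1! + a^2/2! = 1.0000 + 0.6442 + 0.2075 = 1.8517
  a^3/(3!(1-ρ)) = 0.2673/(6 × 0.7853) = 0.05673
  P₀ = 1/(1.8517 + 0.05673) = 0.5240
  Lq = P₀·a^3·ρ / (3!(1-ρ)²) = 0.524004 × 0.267304 × 0.214724 / (6 × 0.616659) = 0.008129
  Wq_B = Lq/λ = 0.008129/10.5 = 0.0007742
  W_B = Wq_B + 1/μ = 0.0007742 + 0.06135 = 0.06212

Since W_B = 0.06212 < W_A = 0.09434, Option B (multiple servers) has the shorter time in system.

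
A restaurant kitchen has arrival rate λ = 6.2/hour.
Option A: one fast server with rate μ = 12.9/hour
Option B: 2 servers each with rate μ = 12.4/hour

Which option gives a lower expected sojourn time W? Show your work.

Option A: single server μ = 12.9 (M/M/1)
  ρ_A = 6.2/12.9 = 0.4806
  W_A = 1/(μ-λ) = 1/(12.9-6.2) = 1/6.70 = 0.1493

Option B: 2 servers μ = 12.4 (M/M/2)
  ρ_B = λ/(cμ) = 6.2/(2×12.4) = 0.2500
  Offered load a = λ/μ = cρ = 6.2/12.4 = 0.5000
  P₀ = [ Σₙ₌₀^1 aⁿ/n! + a^2/(2!(1-ρ)) ]⁻¹
  Σ = a^0/0! + a^1/1! = 1.0000 + 0.5000 = 1.5000
  a^2/(2!(1-ρ)) = 0.2500/(2 × 0.7500) = 0.1667
  P₀ = 1/(1.5000 + 0.1667) = 0.6000
  Lq = P₀·a^2·ρ / (2!(1-ρ)²) = 0.6000 × 0.2500 × 0.2500 / (2 × 0.5625) = 0.03333
  Wq_B = Lq/λ = 0.033333/6.2 = 0.0053763
  W_B = Wq_B + 1/μ = 0.0053763 + 0.080645 = 0.08602

Since W_B = 0.08602 < W_A = 0.1493, Option B (multiple servers) has the shorter time in system.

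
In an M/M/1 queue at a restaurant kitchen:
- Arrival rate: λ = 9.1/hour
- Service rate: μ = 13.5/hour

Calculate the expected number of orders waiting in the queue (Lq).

ρ = λ/μ = 9.1/13.5 = 0.6741
For M/M/1: Lq = λ²/(μ(μ-λ))
Lq = 82.81/(13.5 × 4.40)
Lq = 1.3941 orders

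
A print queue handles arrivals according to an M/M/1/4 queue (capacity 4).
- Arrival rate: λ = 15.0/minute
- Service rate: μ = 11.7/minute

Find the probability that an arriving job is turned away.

ρ = λ/μ = 15.0/11.7 = 1.28205
P₀ = (1-ρ)/(1-ρ^(K+1)) = (1-1.28205)/(1-1.28205^5) = -0.2820/-2.4636 = 0.1145
P_K = P₀×ρ^K = 0.1145 × 1.28205^4 = 0.1145 × 2.7016 = 0.3093
Blocking probability = 30.93%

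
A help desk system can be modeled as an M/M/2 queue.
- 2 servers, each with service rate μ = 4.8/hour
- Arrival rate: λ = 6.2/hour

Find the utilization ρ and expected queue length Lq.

Traffic intensity: ρ = λ/(cμ) = 6.2/(2×4.8) = 0.6458
Since ρ = 0.6458 < 1, system is stable.
Offered load a = λ/μ = cρ = 6.2/4.8 = 1.2917
P₀ = [ Σₙ₌₀^1 aⁿ/n! + a^2/(2!(1-ρ)) ]⁻¹
Σ = a^0/0! + a^1/1! = 1.0000 + 1.2917 = 2.2917
a^2/(2!(1-ρ)) = 1.6684/(2 × 0.35417) = 2.3554
P₀ = 1/(2.2917 + 2.3554) = 0.2152
Lq = P₀·a^2·ρ / (2!(1-ρ)²) = 0.21519 × 1.6684 × 0.64583 / (2 × 0.12543) = 0.9243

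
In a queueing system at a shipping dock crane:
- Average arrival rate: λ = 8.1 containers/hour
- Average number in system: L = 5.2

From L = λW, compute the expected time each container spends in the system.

Little's Law: L = λW, so W = L/λ
W = 5.2/8.1 = 0.6420 hours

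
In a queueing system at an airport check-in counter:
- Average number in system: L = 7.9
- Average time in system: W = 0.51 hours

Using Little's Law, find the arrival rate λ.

Little's Law: L = λW, so λ = L/W
λ = 7.9/0.51 = 15.4902 passengers/hour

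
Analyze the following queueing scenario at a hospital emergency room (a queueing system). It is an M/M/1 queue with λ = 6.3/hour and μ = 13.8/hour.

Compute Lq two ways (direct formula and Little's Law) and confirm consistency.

Method 1 (direct): Lq = λ²/(μ(μ-λ)) = 39.69/(13.8 × 7.50) = 0.3835

Method 2 (Little's Law):
W = 1/(μ-λ) = 1/7.50 = 0.13333
Wq = W - 1/μ = 0.13333 - 0.072464 = 0.06087
Lq = λWq = 6.3 × 0.06087 = 0.3835 ✔ (matches Method 1)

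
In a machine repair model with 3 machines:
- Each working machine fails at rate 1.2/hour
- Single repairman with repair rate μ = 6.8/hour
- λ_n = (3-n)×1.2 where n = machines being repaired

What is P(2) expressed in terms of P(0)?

P(2)/P(0) = ∏_{i=0}^{2-1} λ_i/μ_{i+1}
= (3-0)×1.2/6.8 × (3-1)×1.2/6.8
= 0.1869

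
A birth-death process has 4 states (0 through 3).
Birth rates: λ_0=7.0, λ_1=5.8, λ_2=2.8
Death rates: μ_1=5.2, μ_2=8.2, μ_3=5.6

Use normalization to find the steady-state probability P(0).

Ratios P(n)/P(0) = (λ₀···λₙ₋₁)/(μ₁···μₙ):
P(1)/P(0) = (7.0)/(5.2) = 1.3462
P(2)/P(0) = (7.0×5.8)/(5.2×8.2) = 0.95216
P(3)/P(0) = (7.0×5.8×2.8)/(5.2×8.2×5.6) = 0.47608

Normalization: ∑ P(n) = 1
P(0) × (1.0000 + 1.3462 + 0.95216 + 0.47608) = 1
P(0) × 3.7744 = 1
P(0) = 1/3.7744 = 0.2649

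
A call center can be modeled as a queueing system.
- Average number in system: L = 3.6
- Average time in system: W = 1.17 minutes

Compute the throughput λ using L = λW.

Little's Law: L = λW, so λ = L/W
λ = 3.6/1.17 = 3.0769 calls/minute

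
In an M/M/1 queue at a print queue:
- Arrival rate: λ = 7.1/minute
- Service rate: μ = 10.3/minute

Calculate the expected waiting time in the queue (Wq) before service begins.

First, compute utilization: ρ = λ/μ = 7.1/10.3 = 0.6893
For M/M/1: Wq = λ/(μ(μ-λ))
Wq = 7.1/(10.3 × (10.3-7.1))
Wq = 7.1/(10.3 × 3.20)
Wq = 0.2154 minutes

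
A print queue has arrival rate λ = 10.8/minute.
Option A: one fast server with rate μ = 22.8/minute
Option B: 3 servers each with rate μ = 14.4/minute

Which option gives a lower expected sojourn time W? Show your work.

Option A: single server μ = 22.8 (M/M/1)
  ρ_A = 10.8/22.8 = 0.4737
  W_A = 1/(μ-λ) = 1/(22.8-10.8) = 1/12.00 = 0.08333

Option B: 3 servers μ = 14.4 (M/M/3)
  ρ_B = λ/(cμ) = 10.8/(3×14.4) = 0.2500
  Offered load a = λ/μ = cρ = 10.8/14.4 = 0.7500
  P₀ = [ Σₙ₌₀^2 aⁿ/n! + a^3/(3!(1-ρ)) ]⁻¹
  Σ = a^0/0! + a^1/1! + a^2/2! = 1.0000 + 0.7500 + 0.2812 = 2.0312
  a^3/(3!(1-ρ)) = 0.42188/(6 × 0.75000) = 0.09375
  P₀ = 1/(2.0312 + 0.09375) = 0.4706
  Lq = P₀·a^3·ρ / (3!(1-ρ)²) = 0.4706 × 0.4219 × 0.2500 / (6 × 0.5625) = 0.01471
  Wq_B = Lq/λ = 0.014706/10.8 = 0.0013617
  W_B = Wq_B + 1/μ = 0.0013617 + 0.069444 = 0.07081

Since W_B = 0.07081 < W_A = 0.08333, Option B (multiple servers) has the shorter time in system.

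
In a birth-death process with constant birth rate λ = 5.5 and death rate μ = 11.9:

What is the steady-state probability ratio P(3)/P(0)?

For constant rates: P(n)/P(0) = (λ/μ)^n
P(3)/P(0) = (5.5/11.9)^3 = 0.46218^3 = 0.09873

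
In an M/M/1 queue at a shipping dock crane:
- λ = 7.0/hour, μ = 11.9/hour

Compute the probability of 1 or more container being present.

ρ = λ/μ = 7.0/11.9 = 0.5882
P(N ≥ n) = ρⁿ
P(N ≥ 1) = 0.5882^1
P(N ≥ 1) = 0.5882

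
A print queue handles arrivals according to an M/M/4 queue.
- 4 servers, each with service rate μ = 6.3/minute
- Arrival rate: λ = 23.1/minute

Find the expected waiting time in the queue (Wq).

Traffic intensity: ρ = λ/(cμ) = 23.1/(4×6.3) = 0.9167
Since ρ = 0.9167 < 1, system is stable.
Offered load a = λ/μ = cρ = 23.1/6.3 = 3.6667
P₀ = [ Σₙ₌₀^3 aⁿ/n! + a^4/(4!(1-ρ)) ]⁻¹
Σ = a^0/0! + a^1/1! + a^2/2! + a^3/3! = 1.0000 + 3.6667 + 6.7222 + 8.2160 = 19.6049
a^4/(4!(1-ρ)) = 180.75309/(24 × 0.083333333) = 90.3765
P₀ = 1/(19.6049 + 90.3765) = 0.009092
Lq = P₀·a^4·ρ / (4!(1-ρ)²) = 0.0090924 × 180.7531 × 0.91667 / (24 × 0.0069444) = 9.0392
Wq = Lq/λ = 9.0392/23.1 = 0.3913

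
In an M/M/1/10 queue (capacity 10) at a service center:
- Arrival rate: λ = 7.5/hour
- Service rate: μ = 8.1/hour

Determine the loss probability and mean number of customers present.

ρ = λ/μ = 7.5/8.1 = 0.92593
P₀ = (1-ρ)/(1-ρ^(K+1)) = (1-0.92593)/(1-0.92593^11) = 0.07407/0.5711 = 0.1297
P_K = P₀×ρ^K = 0.1297 × 0.92593^10 = 0.1297 × 0.4632 = 0.06008
Blocking probability P_10 = 0.06008 (6.01%)
L = ρ[1 - (K+1)ρ^K + Kρ^(K+1)] / [(1-ρ)(1-ρ^(K+1))]
L = 0.92593 × (1 - 11×0.4632139 + 10×0.4289036) / ((1 - 0.92593) × (1 - 0.4289036)) = 4.2395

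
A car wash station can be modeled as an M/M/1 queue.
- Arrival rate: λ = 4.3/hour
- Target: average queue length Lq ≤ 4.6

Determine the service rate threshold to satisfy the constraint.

For M/M/1: Lq = λ²/(μ(μ-λ))
Need Lq ≤ 4.6, i.e. μ(μ-λ) ≥ λ²/4.6
μ² - 4.3μ - 18.49/4.6 ≥ 0  →  μ² - 4.3μ - 4.01957 ≥ 0
Quadratic formula (positive root): μ = [λ + √(λ² + 4×4.01957)]/2
Discriminant: 18.49 + 4×4.01957 = 34.5683, √34.5683 = 5.87948
μ ≥ (4.3 + 5.87948)/2 = 5.0897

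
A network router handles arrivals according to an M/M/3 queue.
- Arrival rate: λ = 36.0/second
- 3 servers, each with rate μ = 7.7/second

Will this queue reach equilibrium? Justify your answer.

Stability requires ρ = λ/(cμ) < 1
ρ = 36.0/(3 × 7.7) = 36.0/23.10 = 1.5584
Since 1.5584 ≥ 1, the system is UNSTABLE.
Need c > λ/μ = 36.0/7.7 = 4.68.
Minimum servers needed: c = 5.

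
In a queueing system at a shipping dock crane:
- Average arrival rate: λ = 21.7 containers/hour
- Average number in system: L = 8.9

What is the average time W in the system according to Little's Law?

Little's Law: L = λW, so W = L/λ
W = 8.9/21.7 = 0.4101 hours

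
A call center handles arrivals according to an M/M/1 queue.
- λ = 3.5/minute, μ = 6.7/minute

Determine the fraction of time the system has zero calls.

ρ = λ/μ = 3.5/6.7 = 0.5224
P(0) = 1 - ρ = 1 - 0.5224 = 0.4776
The server is idle 47.76% of the time.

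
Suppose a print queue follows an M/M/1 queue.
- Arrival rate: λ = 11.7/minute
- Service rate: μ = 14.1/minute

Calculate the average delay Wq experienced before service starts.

First, compute utilization: ρ = λ/μ = 11.7/14.1 = 0.8298
For M/M/1: Wq = λ/(μ(μ-λ))
Wq = 11.7/(14.1 × (14.1-11.7))
Wq = 11.7/(14.1 × 2.40)
Wq = 0.3457 minutes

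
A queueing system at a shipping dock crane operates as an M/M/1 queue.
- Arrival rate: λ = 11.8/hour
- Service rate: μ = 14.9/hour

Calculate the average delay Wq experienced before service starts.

First, compute utilization: ρ = λ/μ = 11.8/14.9 = 0.7919
For M/M/1: Wq = λ/(μ(μ-λ))
Wq = 11.8/(14.9 × (14.9-11.8))
Wq = 11.8/(14.9 × 3.10)
Wq = 0.2555 hours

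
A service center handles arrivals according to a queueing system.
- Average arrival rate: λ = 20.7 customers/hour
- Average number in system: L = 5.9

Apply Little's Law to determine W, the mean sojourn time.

Little's Law: L = λW, so W = L/λ
W = 5.9/20.7 = 0.2850 hours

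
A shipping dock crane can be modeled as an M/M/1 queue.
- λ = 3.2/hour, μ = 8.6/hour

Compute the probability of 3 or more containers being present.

ρ = λ/μ = 3.2/8.6 = 0.3721
P(N ≥ n) = ρⁿ
P(N ≥ 3) = 0.3721^3
P(N ≥ 3) = 0.05152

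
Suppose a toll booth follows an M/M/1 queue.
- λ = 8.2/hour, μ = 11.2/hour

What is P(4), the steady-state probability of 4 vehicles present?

ρ = λ/μ = 8.2/11.2 = 0.7321
P(n) = (1-ρ)ρⁿ
P(4) = (1-0.7321) × 0.7321^4
P(4) = 0.26790 × 0.28726
P(4) = 0.07696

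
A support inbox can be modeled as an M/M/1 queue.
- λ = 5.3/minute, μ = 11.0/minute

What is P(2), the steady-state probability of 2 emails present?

ρ = λ/μ = 5.3/11.0 = 0.4818
P(n) = (1-ρ)ρⁿ
P(2) = (1-0.4818) × 0.4818^2
P(2) = 0.5182 × 0.2321
P(2) = 0.1203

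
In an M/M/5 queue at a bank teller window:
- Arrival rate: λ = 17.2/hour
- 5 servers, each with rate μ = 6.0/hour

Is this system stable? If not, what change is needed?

Stability requires ρ = λ/(cμ) < 1
ρ = 17.2/(5 × 6.0) = 17.2/30.00 = 0.5733
Since 0.5733 < 1, the system is STABLE.
The servers are busy 57.33% of the time.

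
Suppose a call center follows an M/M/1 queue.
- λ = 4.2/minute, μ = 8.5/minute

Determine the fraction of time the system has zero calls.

ρ = λ/μ = 4.2/8.5 = 0.4941
P(0) = 1 - ρ = 1 - 0.4941 = 0.5059
The server is idle 50.59% of the time.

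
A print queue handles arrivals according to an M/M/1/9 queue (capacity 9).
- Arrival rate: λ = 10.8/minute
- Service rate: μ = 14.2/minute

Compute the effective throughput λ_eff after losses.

ρ = λ/μ = 10.8/14.2 = 0.76056
P₀ = (1-ρ)/(1-ρ^(K+1)) = (1-0.76056)/(1-0.76056^10) = 0.2394/0.9352 = 0.2560
P_K = P₀×ρ^K = 0.2560 × 0.76056^9 = 0.2560 × 0.08515 = 0.02180
λ_eff = λ(1-P_K) = 10.8 × (1 - 0.021802) = 10.8 × 0.978198 = 10.5645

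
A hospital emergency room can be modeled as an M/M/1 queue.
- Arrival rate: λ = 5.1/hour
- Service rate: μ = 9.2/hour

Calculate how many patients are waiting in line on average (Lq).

ρ = λ/μ = 5.1/9.2 = 0.5543
For M/M/1: Lq = λ²/(μ(μ-λ))
Lq = 26.01/(9.2 × 4.10)
Lq = 0.6896 patients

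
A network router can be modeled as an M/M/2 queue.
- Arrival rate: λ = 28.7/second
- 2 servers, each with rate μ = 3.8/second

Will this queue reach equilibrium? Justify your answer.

Stability requires ρ = λ/(cμ) < 1
ρ = 28.7/(2 × 3.8) = 28.7/7.60 = 3.7763
Since 3.7763 ≥ 1, the system is UNSTABLE.
Need c > λ/μ = 28.7/3.8 = 7.55.
Minimum servers needed: c = 8.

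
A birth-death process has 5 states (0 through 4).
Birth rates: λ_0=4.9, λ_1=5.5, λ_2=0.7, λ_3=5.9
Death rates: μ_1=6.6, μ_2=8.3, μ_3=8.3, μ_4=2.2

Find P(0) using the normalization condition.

Ratios P(n)/P(0) = (λ₀···λₙ₋₁)/(μ₁···μₙ):
P(1)/P(0) = (4.9)/(6.6) = 0.7424
P(2)/P(0) = (4.9×5.5)/(6.6×8.3) = 0.4920
P(3)/P(0) = (4.9×5.5×0.7)/(6.6×8.3×8.3) = 0.04149
P(4)/P(0) = (4.9×5.5×0.7×5.9)/(6.6×8.3×8.3×2.2) = 0.1113

Normalization: ∑ P(n) = 1
P(0) × (1.0000 + 0.7424 + 0.4920 + 0.04149 + 0.1113) = 1
P(0) × 2.3872 = 1
P(0) = 1/2.3872 = 0.4189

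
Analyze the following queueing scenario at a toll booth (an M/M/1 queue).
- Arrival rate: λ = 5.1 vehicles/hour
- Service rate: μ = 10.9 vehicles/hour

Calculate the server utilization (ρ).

Server utilization: ρ = λ/μ
ρ = 5.1/10.9 = 0.4679
The server is busy 46.79% of the time.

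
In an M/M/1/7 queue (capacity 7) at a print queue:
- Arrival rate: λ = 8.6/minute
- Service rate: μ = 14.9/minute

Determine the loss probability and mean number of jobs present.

ρ = λ/μ = 8.6/14.9 = 0.57718
P₀ = (1-ρ)/(1-ρ^(K+1)) = (1-0.57718)/(1-0.57718^8) = 0.4228/0.9877 = 0.4281
P_K = P₀×ρ^K = 0.42809 × 0.57718^7 = 0.42809 × 0.021339 = 0.009135
Blocking probability P_7 = 0.009135 (0.91%)
L = ρ[1 - (K+1)ρ^K + Kρ^(K+1)] / [(1-ρ)(1-ρ^(K+1))]
L = 0.57718 × (1 - 8×0.02134 + 7×0.01232) / ((1 - 0.57718) × (1 - 0.01232)) = 1.2653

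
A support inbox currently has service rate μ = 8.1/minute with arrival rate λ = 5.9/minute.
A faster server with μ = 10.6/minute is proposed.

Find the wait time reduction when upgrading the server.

System 1: ρ₁ = 5.9/8.1 = 0.7284, W₁ = 1/(8.1-5.9) = 0.45455
System 2: ρ₂ = 5.9/10.6 = 0.5566, W₂ = 1/(10.6-5.9) = 0.21277
Improvement: (W₁-W₂)/W₁ = (0.45455-0.21277)/0.45455 = 53.19%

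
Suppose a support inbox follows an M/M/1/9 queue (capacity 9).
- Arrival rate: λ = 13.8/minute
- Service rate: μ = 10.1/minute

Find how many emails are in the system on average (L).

ρ = λ/μ = 13.8/10.1 = 1.36634
P₀ = (1-ρ)/(1-ρ^(K+1)) = (1-1.36634)/(1-1.36634^10) = -0.3663/-21.6771 = 0.01690
P_K = P₀×ρ^K = 0.01690 × 1.36634^9 = 0.01690 × 16.5970 = 0.2805
L = ρ[1 - (K+1)ρ^K + Kρ^(K+1)] / [(1-ρ)(1-ρ^(K+1))]
L = 1.36634 × (1 - 10×16.5970 + 9×22.6771) / ((1 - 1.36634) × (1 - 22.6771)) = 6.7316 emails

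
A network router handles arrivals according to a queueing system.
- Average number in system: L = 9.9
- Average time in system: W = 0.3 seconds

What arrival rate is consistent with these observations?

Little's Law: L = λW, so λ = L/W
λ = 9.9/0.3 = 33.0000 packets/second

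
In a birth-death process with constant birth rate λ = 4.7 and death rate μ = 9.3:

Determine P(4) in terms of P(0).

For constant rates: P(n)/P(0) = (λ/μ)^n
P(4)/P(0) = (4.7/9.3)^4 = 0.50538^4 = 0.06523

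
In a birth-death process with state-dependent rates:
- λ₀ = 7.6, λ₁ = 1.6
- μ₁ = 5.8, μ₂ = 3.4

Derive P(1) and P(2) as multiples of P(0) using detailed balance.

Balance equations:
State 0: λ₀P₀ = μ₁P₁ → P₁ = (λ₀/μ₁)P₀ = (7.6/5.8)P₀ = 1.3103P₀
State 1: P₂ = (λ₀λ₁)/(μ₁μ₂)P₀ = (7.6×1.6)/(5.8×3.4)P₀ = 0.6166P₀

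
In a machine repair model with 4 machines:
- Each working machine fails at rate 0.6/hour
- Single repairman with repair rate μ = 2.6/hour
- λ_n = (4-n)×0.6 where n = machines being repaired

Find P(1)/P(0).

P(1)/P(0) = ∏_{i=0}^{1-1} λ_i/μ_{i+1}
= (4-0)×0.6/2.6
= 0.9231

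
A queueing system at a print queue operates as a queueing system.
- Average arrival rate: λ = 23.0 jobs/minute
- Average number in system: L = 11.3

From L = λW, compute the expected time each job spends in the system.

Little's Law: L = λW, so W = L/λ
W = 11.3/23.0 = 0.4913 minutes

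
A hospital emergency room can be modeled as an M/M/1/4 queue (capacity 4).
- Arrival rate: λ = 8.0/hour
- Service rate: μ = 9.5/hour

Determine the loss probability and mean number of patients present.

ρ = λ/μ = 8.0/9.5 = 0.8421
P₀ = (1-ρ)/(1-ρ^(K+1)) = (1-0.8421)/(1-0.8421^5) = 0.1579/0.5765 = 0.2739
P_K = P₀×ρ^K = 0.2739 × 0.8421^4 = 0.2739 × 0.5029 = 0.1377
Blocking probability P_4 = 0.1377 (13.77%)
L = ρ[1 - (K+1)ρ^K + Kρ^(K+1)] / [(1-ρ)(1-ρ^(K+1))]
L = 0.8421 × (1 - 5×0.502869 + 4×0.423466) / ((1 - 0.8421) × (1 - 0.423466)) = 1.6606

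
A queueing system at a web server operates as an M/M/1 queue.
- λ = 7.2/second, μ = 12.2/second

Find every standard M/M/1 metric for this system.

Step 1: ρ = λ/μ = 7.2/12.2 = 0.5902
Step 2: L = λ/(μ-λ) = 7.2/5.00 = 1.4400
Step 3: Lq = λ²/(μ(μ-λ)) = 51.84/(12.2×5.00) = 0.8498
Step 4: W = 1/(μ-λ) = 1/5.00 = 0.2000
Step 5: Wq = λ/(μ(μ-λ)) = 7.2/(12.2×5.00) = 0.1180
Step 6: P(0) = 1-ρ = 0.4098
Verify: L = λW = 7.2×0.2000 = 1.4400 ✔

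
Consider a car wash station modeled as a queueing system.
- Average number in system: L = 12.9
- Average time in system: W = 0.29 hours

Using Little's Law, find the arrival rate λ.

Little's Law: L = λW, so λ = L/W
λ = 12.9/0.29 = 44.4828 cars/hour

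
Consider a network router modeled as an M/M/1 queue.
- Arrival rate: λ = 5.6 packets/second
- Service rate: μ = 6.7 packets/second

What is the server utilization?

Server utilization: ρ = λ/μ
ρ = 5.6/6.7 = 0.8358
The server is busy 83.58% of the time.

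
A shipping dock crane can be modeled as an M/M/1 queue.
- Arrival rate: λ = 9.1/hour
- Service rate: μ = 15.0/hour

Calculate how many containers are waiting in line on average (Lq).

ρ = λ/μ = 9.1/15.0 = 0.6067
For M/M/1: Lq = λ²/(μ(μ-λ))
Lq = 82.81/(15.0 × 5.90)
Lq = 0.9357 containers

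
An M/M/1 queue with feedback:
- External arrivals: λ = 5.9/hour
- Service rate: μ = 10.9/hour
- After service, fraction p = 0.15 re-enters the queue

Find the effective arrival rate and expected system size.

Effective arrival rate: λ_eff = λ/(1-p) = 5.9/(1-0.15) = 5.9/0.85 = 6.9412
ρ = λ_eff/μ = 6.9412/10.9 = 0.6368
L = ρ/(1-ρ) = 0.6368/(1-0.6368) = 1.7533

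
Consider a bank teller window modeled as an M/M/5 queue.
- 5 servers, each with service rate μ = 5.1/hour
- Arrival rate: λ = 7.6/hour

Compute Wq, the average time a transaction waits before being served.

Traffic intensity: ρ = λ/(cμ) = 7.6/(5×5.1) = 0.2980
Since ρ = 0.2980 < 1, system is stable.
Offered load a = λ/μ = cρ = 7.6/5.1 = 1.4902
P₀ = [ Σₙ₌₀^4 aⁿ/n! + a^5/(5!(1-ρ)) ]⁻¹
Σ = a^0/0! + a^1/1! + a^2/2! + a^3/3! + a^4/4! = 1.00000 + 1.49020 + 1.11034 + 0.551543 + 0.205477 = 4.3576
a^5/(5!(1-ρ)) = 7.3488/(120 × 0.7020) = 0.08724
P₀ = 1/(4.3576 + 0.08724) = 0.2250
Lq = P₀·a^5·ρ / (5!(1-ρ)²) = 0.2250 × 7.3488 × 0.2980 / (120 × 0.4927) = 0.008334
Wq = Lq/λ = 0.008334/7.6 = 0.001097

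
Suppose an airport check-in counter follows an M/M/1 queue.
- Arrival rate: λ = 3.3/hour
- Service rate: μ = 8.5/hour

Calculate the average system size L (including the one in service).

ρ = λ/μ = 3.3/8.5 = 0.3882
For M/M/1: L = λ/(μ-λ)
L = 3.3/(8.5-3.3) = 3.3/5.20
L = 0.6346 passengers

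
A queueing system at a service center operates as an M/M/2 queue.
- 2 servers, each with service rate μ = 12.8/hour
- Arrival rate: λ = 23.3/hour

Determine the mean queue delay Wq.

Traffic intensity: ρ = λ/(cμ) = 23.3/(2×12.8) = 0.9102
Since ρ = 0.9102 < 1, system is stable.
Offered load a = λ/μ = cρ = 23.3/12.8 = 1.8203
P₀ = [ Σₙ₌₀^1 aⁿ/n! + a^2/(2!(1-ρ)) ]⁻¹
Σ = a^0/0! + a^1/1! = 1.0000 + 1.8203 = 2.8203
a^2/(2!(1-ρ)) = 3.31354/(2 × 0.0898438) = 18.4406
P₀ = 1/(2.8203 + 18.4406) = 0.04703
Lq = P₀·a^2·ρ / (2!(1-ρ)²) = 0.047035 × 3.3135 × 0.91016 / (2 × 0.0080719) = 8.7866
Wq = Lq/λ = 8.7866/23.3 = 0.3771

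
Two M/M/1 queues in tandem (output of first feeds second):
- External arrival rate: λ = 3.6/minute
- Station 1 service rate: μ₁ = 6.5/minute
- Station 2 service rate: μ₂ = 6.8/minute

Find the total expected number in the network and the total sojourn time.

By Jackson's theorem, each station behaves as independent M/M/1.
Station 1: ρ₁ = 3.6/6.5 = 0.5538, L₁ = ρ₁/(1-ρ₁) = λ/(μ₁-λ) = 3.6/2.90 = 1.2414
Station 2: ρ₂ = 3.6/6.8 = 0.5294, L₂ = ρ₂/(1-ρ₂) = λ/(μ₂-λ) = 3.6/3.20 = 1.1250
Total: L = L₁ + L₂ = 1.2414 + 1.1250 = 2.3664
W = L/λ = 2.3664/3.6 = 0.6573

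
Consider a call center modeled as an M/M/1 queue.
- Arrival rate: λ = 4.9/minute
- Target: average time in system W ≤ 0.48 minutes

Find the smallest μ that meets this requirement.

For M/M/1: W = 1/(μ-λ)
Need W ≤ 0.48, so 1/(μ-λ) ≤ 0.48
μ - λ ≥ 1/0.48 = 2.0833
μ ≥ 4.9 + 2.0833 = 6.9833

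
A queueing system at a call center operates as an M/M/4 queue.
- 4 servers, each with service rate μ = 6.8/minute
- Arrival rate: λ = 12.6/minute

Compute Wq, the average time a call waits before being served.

Traffic intensity: ρ = λ/(cμ) = 12.6/(4×6.8) = 0.4632
Since ρ = 0.4632 < 1, system is stable.
Offered load a = λ/μ = cρ = 12.6/6.8 = 1.8529
P₀ = [ Σₙ₌₀^3 aⁿ/n! + a^4/(4!(1-ρ)) ]⁻¹
Σ = a^0/0! + a^1/1! + a^2/2! + a^3/3! = 1.0000 + 1.8529 + 1.7167 + 1.0603 = 5.6299
a^4/(4!(1-ρ)) = 11.7882/(24 × 0.53676) = 0.9151
P₀ = 1/(5.6299 + 0.9151) = 0.1528
Lq = P₀·a^4·ρ / (4!(1-ρ)²) = 0.1528 × 11.7882 × 0.4632 / (24 × 0.2881) = 0.1207
Wq = Lq/λ = 0.12066/12.6 = 0.009576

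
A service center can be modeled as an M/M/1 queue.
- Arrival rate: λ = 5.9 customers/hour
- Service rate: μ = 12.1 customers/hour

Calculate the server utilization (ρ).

Server utilization: ρ = λ/μ
ρ = 5.9/12.1 = 0.4876
The server is busy 48.76% of the time.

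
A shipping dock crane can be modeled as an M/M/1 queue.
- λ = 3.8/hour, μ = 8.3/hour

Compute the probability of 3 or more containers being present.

ρ = λ/μ = 3.8/8.3 = 0.457831
P(N ≥ n) = ρⁿ
P(N ≥ 3) = 0.457831^3
P(N ≥ 3) = 0.09597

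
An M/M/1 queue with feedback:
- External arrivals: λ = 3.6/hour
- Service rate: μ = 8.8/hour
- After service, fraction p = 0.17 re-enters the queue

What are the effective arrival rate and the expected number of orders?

Effective arrival rate: λ_eff = λ/(1-p) = 3.6/(1-0.17) = 3.6/0.83 = 4.33735
ρ = λ_eff/μ = 4.33735/8.8 = 0.49288
L = ρ/(1-ρ) = 0.49288/(1-0.49288) = 0.9719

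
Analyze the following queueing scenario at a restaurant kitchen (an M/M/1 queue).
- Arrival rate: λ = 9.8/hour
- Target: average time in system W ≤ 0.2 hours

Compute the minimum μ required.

For M/M/1: W = 1/(μ-λ)
Need W ≤ 0.2, so 1/(μ-λ) ≤ 0.2
μ - λ ≥ 1/0.2 = 5.0000
μ ≥ 9.8 + 5.0000 = 14.8000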